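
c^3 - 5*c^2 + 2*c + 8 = (c - 4)*(c - 2)*(c + 1)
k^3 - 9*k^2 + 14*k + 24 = (k - 6)*(k - 4)*(k + 1)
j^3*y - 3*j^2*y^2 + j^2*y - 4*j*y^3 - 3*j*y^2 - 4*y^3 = (j - 4*y)*(j + y)*(j*y + y)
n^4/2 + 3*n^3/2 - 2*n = n*(n/2 + 1)*(n - 1)*(n + 2)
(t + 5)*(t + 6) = t^2 + 11*t + 30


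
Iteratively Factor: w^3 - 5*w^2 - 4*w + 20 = (w - 2)*(w^2 - 3*w - 10) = (w - 2)*(w + 2)*(w - 5)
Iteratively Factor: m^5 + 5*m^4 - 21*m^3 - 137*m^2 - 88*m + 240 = (m + 4)*(m^4 + m^3 - 25*m^2 - 37*m + 60) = (m - 1)*(m + 4)*(m^3 + 2*m^2 - 23*m - 60) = (m - 5)*(m - 1)*(m + 4)*(m^2 + 7*m + 12) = (m - 5)*(m - 1)*(m + 3)*(m + 4)*(m + 4)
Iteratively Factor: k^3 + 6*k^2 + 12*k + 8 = (k + 2)*(k^2 + 4*k + 4) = (k + 2)^2*(k + 2)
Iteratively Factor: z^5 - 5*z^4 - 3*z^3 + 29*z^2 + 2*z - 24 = (z + 1)*(z^4 - 6*z^3 + 3*z^2 + 26*z - 24) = (z - 1)*(z + 1)*(z^3 - 5*z^2 - 2*z + 24) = (z - 1)*(z + 1)*(z + 2)*(z^2 - 7*z + 12) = (z - 3)*(z - 1)*(z + 1)*(z + 2)*(z - 4)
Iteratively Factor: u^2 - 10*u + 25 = (u - 5)*(u - 5)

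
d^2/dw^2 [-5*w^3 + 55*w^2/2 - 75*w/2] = 55 - 30*w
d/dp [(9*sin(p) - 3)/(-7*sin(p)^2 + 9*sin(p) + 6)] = 3*(21*sin(p)^2 - 14*sin(p) + 27)*cos(p)/(7*sin(p)^2 - 9*sin(p) - 6)^2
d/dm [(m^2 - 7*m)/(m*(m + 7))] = 14/(m^2 + 14*m + 49)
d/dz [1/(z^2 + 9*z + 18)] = (-2*z - 9)/(z^2 + 9*z + 18)^2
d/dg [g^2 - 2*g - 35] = 2*g - 2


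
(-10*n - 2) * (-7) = 70*n + 14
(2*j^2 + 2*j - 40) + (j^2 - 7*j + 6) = 3*j^2 - 5*j - 34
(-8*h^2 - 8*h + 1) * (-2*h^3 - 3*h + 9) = 16*h^5 + 16*h^4 + 22*h^3 - 48*h^2 - 75*h + 9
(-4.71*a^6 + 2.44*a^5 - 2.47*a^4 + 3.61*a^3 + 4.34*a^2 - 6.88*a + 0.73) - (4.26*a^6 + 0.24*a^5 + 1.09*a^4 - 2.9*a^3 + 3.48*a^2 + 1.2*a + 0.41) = -8.97*a^6 + 2.2*a^5 - 3.56*a^4 + 6.51*a^3 + 0.86*a^2 - 8.08*a + 0.32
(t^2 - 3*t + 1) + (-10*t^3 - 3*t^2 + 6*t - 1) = -10*t^3 - 2*t^2 + 3*t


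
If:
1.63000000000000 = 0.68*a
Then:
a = 2.40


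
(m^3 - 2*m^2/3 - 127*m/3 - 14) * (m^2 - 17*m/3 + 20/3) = m^5 - 19*m^4/3 - 287*m^3/9 + 1993*m^2/9 - 1826*m/9 - 280/3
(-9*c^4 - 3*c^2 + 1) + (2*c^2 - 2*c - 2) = -9*c^4 - c^2 - 2*c - 1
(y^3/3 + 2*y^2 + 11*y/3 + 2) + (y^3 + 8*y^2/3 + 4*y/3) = 4*y^3/3 + 14*y^2/3 + 5*y + 2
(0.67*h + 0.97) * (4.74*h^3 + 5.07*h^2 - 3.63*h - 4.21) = 3.1758*h^4 + 7.9947*h^3 + 2.4858*h^2 - 6.3418*h - 4.0837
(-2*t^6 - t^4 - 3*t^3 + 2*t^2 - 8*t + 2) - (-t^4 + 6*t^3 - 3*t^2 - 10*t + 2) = -2*t^6 - 9*t^3 + 5*t^2 + 2*t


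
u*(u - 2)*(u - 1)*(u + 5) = u^4 + 2*u^3 - 13*u^2 + 10*u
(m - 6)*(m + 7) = m^2 + m - 42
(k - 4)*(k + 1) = k^2 - 3*k - 4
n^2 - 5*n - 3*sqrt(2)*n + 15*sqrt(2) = (n - 5)*(n - 3*sqrt(2))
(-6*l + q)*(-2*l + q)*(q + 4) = 12*l^2*q + 48*l^2 - 8*l*q^2 - 32*l*q + q^3 + 4*q^2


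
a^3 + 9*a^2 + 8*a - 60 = (a - 2)*(a + 5)*(a + 6)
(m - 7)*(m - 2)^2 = m^3 - 11*m^2 + 32*m - 28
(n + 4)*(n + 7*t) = n^2 + 7*n*t + 4*n + 28*t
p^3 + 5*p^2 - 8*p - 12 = (p - 2)*(p + 1)*(p + 6)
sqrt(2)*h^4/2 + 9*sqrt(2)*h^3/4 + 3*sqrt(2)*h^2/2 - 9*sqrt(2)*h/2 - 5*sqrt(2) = (h + 2)*(h + 5/2)*(h - sqrt(2))*(sqrt(2)*h/2 + 1)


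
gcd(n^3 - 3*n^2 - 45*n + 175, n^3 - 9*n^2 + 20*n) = n - 5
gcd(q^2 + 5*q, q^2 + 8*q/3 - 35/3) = q + 5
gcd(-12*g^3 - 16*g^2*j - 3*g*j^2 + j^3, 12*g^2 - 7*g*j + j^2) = 1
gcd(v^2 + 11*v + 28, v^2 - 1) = 1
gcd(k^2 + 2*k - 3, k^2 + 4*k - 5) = k - 1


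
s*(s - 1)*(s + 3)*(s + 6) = s^4 + 8*s^3 + 9*s^2 - 18*s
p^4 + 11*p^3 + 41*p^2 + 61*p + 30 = (p + 1)*(p + 2)*(p + 3)*(p + 5)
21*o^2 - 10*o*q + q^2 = (-7*o + q)*(-3*o + q)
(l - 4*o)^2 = l^2 - 8*l*o + 16*o^2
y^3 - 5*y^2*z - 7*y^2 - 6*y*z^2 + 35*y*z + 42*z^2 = (y - 7)*(y - 6*z)*(y + z)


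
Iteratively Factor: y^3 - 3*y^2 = (y - 3)*(y^2) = y*(y - 3)*(y)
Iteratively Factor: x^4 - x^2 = (x + 1)*(x^3 - x^2) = x*(x + 1)*(x^2 - x) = x*(x - 1)*(x + 1)*(x)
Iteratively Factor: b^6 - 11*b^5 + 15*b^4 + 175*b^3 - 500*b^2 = (b - 5)*(b^5 - 6*b^4 - 15*b^3 + 100*b^2) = b*(b - 5)*(b^4 - 6*b^3 - 15*b^2 + 100*b) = b^2*(b - 5)*(b^3 - 6*b^2 - 15*b + 100) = b^2*(b - 5)*(b + 4)*(b^2 - 10*b + 25) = b^2*(b - 5)^2*(b + 4)*(b - 5)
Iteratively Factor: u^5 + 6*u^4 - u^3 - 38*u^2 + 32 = (u + 1)*(u^4 + 5*u^3 - 6*u^2 - 32*u + 32) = (u - 1)*(u + 1)*(u^3 + 6*u^2 - 32) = (u - 2)*(u - 1)*(u + 1)*(u^2 + 8*u + 16) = (u - 2)*(u - 1)*(u + 1)*(u + 4)*(u + 4)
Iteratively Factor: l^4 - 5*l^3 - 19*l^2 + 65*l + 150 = (l + 3)*(l^3 - 8*l^2 + 5*l + 50) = (l - 5)*(l + 3)*(l^2 - 3*l - 10) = (l - 5)*(l + 2)*(l + 3)*(l - 5)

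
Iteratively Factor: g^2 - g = (g)*(g - 1)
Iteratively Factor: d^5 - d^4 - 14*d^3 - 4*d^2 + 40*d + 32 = (d + 1)*(d^4 - 2*d^3 - 12*d^2 + 8*d + 32) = (d - 4)*(d + 1)*(d^3 + 2*d^2 - 4*d - 8) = (d - 4)*(d - 2)*(d + 1)*(d^2 + 4*d + 4) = (d - 4)*(d - 2)*(d + 1)*(d + 2)*(d + 2)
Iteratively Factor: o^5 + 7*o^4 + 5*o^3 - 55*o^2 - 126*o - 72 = (o + 3)*(o^4 + 4*o^3 - 7*o^2 - 34*o - 24) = (o + 2)*(o + 3)*(o^3 + 2*o^2 - 11*o - 12) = (o + 2)*(o + 3)*(o + 4)*(o^2 - 2*o - 3) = (o + 1)*(o + 2)*(o + 3)*(o + 4)*(o - 3)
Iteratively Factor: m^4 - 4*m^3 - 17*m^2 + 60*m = (m + 4)*(m^3 - 8*m^2 + 15*m) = (m - 5)*(m + 4)*(m^2 - 3*m) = m*(m - 5)*(m + 4)*(m - 3)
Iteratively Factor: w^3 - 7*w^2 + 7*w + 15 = (w - 3)*(w^2 - 4*w - 5) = (w - 3)*(w + 1)*(w - 5)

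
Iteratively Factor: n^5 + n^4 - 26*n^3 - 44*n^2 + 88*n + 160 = (n + 4)*(n^4 - 3*n^3 - 14*n^2 + 12*n + 40) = (n + 2)*(n + 4)*(n^3 - 5*n^2 - 4*n + 20) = (n + 2)^2*(n + 4)*(n^2 - 7*n + 10) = (n - 2)*(n + 2)^2*(n + 4)*(n - 5)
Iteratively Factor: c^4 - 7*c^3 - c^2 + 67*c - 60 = (c - 5)*(c^3 - 2*c^2 - 11*c + 12) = (c - 5)*(c + 3)*(c^2 - 5*c + 4) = (c - 5)*(c - 4)*(c + 3)*(c - 1)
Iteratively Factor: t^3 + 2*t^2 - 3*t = (t + 3)*(t^2 - t) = (t - 1)*(t + 3)*(t)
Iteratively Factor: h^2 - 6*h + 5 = (h - 5)*(h - 1)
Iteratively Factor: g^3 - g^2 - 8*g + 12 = (g - 2)*(g^2 + g - 6) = (g - 2)*(g + 3)*(g - 2)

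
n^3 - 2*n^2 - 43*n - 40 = (n - 8)*(n + 1)*(n + 5)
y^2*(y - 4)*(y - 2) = y^4 - 6*y^3 + 8*y^2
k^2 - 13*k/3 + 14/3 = (k - 7/3)*(k - 2)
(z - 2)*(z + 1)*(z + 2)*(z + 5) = z^4 + 6*z^3 + z^2 - 24*z - 20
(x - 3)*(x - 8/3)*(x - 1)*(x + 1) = x^4 - 17*x^3/3 + 7*x^2 + 17*x/3 - 8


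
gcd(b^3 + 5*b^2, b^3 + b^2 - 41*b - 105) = b + 5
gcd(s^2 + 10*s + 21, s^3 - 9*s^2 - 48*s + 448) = s + 7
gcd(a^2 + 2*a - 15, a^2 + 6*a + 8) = 1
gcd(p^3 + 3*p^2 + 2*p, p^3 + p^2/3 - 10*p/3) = p^2 + 2*p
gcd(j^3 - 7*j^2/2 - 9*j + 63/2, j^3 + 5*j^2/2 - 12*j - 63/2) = j^2 - j/2 - 21/2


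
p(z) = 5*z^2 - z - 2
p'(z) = 10*z - 1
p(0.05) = -2.04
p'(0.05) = -0.50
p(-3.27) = 54.73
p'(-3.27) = -33.70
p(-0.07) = -1.91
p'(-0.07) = -1.70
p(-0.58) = 0.26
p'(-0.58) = -6.80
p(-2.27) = 26.03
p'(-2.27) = -23.70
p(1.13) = 3.25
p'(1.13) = 10.30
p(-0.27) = -1.37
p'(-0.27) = -3.70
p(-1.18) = 6.14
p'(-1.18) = -12.80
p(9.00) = 394.00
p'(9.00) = 89.00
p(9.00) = 394.00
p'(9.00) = 89.00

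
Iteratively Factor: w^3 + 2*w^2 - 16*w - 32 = (w + 4)*(w^2 - 2*w - 8) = (w + 2)*(w + 4)*(w - 4)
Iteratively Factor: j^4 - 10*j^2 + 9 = (j - 1)*(j^3 + j^2 - 9*j - 9) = (j - 3)*(j - 1)*(j^2 + 4*j + 3) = (j - 3)*(j - 1)*(j + 1)*(j + 3)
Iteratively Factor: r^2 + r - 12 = (r - 3)*(r + 4)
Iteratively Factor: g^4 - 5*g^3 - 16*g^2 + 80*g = (g + 4)*(g^3 - 9*g^2 + 20*g) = (g - 5)*(g + 4)*(g^2 - 4*g) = (g - 5)*(g - 4)*(g + 4)*(g)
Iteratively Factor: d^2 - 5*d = (d)*(d - 5)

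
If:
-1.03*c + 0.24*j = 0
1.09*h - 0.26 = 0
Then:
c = 0.233009708737864*j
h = 0.24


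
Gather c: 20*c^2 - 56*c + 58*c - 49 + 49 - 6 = 20*c^2 + 2*c - 6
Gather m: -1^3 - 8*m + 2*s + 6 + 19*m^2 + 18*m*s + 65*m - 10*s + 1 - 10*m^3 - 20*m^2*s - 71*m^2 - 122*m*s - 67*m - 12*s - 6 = -10*m^3 + m^2*(-20*s - 52) + m*(-104*s - 10) - 20*s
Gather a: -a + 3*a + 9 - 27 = 2*a - 18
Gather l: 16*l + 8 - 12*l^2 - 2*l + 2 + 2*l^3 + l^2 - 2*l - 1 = 2*l^3 - 11*l^2 + 12*l + 9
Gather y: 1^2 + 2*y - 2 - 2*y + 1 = 0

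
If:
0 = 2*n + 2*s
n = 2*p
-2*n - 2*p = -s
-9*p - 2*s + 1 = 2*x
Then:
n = 0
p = 0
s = 0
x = 1/2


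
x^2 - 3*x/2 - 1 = (x - 2)*(x + 1/2)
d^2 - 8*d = d*(d - 8)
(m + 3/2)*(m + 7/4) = m^2 + 13*m/4 + 21/8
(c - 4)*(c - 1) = c^2 - 5*c + 4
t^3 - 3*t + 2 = (t - 1)^2*(t + 2)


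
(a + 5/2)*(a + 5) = a^2 + 15*a/2 + 25/2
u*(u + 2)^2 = u^3 + 4*u^2 + 4*u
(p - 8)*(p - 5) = p^2 - 13*p + 40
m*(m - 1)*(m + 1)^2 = m^4 + m^3 - m^2 - m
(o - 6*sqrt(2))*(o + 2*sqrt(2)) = o^2 - 4*sqrt(2)*o - 24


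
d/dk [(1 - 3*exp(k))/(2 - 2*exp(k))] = -1/(4*sinh(k/2)^2)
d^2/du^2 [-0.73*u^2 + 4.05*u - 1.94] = -1.46000000000000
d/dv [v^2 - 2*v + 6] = 2*v - 2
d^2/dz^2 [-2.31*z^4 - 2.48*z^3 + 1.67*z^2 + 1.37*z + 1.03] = -27.72*z^2 - 14.88*z + 3.34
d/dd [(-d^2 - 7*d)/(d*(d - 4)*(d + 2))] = (d^2 + 14*d - 6)/(d^4 - 4*d^3 - 12*d^2 + 32*d + 64)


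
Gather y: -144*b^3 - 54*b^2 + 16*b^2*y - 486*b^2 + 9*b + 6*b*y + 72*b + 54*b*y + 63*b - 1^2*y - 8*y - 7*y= -144*b^3 - 540*b^2 + 144*b + y*(16*b^2 + 60*b - 16)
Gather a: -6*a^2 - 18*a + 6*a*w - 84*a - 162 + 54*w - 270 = -6*a^2 + a*(6*w - 102) + 54*w - 432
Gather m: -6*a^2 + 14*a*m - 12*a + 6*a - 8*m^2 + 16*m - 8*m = -6*a^2 - 6*a - 8*m^2 + m*(14*a + 8)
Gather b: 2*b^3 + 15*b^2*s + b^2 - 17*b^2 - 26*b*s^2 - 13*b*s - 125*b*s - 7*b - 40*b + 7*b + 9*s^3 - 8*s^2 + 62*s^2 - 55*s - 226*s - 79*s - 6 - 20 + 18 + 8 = 2*b^3 + b^2*(15*s - 16) + b*(-26*s^2 - 138*s - 40) + 9*s^3 + 54*s^2 - 360*s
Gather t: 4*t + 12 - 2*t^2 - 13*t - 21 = -2*t^2 - 9*t - 9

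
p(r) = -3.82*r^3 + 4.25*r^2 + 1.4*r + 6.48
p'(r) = -11.46*r^2 + 8.5*r + 1.4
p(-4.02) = 317.70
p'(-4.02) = -217.97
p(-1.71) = 35.61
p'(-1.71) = -46.65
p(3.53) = -103.65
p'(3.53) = -111.40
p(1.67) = 2.88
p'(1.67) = -16.37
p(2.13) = -8.17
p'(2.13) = -32.49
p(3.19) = -69.81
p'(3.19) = -88.10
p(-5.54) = 778.68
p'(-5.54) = -397.42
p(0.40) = 7.48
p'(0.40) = 2.97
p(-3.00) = 143.67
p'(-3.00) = -127.24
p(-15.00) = 13834.23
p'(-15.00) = -2704.60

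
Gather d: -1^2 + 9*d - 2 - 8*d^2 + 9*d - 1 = -8*d^2 + 18*d - 4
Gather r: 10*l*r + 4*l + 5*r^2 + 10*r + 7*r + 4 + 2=4*l + 5*r^2 + r*(10*l + 17) + 6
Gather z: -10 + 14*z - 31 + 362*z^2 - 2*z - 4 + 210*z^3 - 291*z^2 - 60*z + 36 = 210*z^3 + 71*z^2 - 48*z - 9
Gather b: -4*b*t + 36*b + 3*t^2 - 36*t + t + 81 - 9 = b*(36 - 4*t) + 3*t^2 - 35*t + 72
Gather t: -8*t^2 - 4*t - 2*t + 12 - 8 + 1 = -8*t^2 - 6*t + 5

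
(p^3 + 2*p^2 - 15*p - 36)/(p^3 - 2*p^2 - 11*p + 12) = (p + 3)/(p - 1)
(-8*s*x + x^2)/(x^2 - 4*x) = (-8*s + x)/(x - 4)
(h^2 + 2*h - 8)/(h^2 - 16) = (h - 2)/(h - 4)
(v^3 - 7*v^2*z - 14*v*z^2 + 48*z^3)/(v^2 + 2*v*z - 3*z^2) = (-v^2 + 10*v*z - 16*z^2)/(-v + z)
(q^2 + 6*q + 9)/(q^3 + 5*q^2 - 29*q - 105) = (q + 3)/(q^2 + 2*q - 35)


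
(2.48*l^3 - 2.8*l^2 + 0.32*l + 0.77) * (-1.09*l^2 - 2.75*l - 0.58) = -2.7032*l^5 - 3.768*l^4 + 5.9128*l^3 - 0.0953000000000002*l^2 - 2.3031*l - 0.4466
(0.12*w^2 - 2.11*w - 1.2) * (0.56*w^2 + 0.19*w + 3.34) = 0.0672*w^4 - 1.1588*w^3 - 0.6721*w^2 - 7.2754*w - 4.008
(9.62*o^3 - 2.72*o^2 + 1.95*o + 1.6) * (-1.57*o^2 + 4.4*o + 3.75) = -15.1034*o^5 + 46.5984*o^4 + 21.0455*o^3 - 4.132*o^2 + 14.3525*o + 6.0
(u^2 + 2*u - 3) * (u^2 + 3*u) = u^4 + 5*u^3 + 3*u^2 - 9*u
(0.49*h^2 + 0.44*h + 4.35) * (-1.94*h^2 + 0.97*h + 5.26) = -0.9506*h^4 - 0.3783*h^3 - 5.4348*h^2 + 6.5339*h + 22.881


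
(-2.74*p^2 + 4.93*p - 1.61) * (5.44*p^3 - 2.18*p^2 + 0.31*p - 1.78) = -14.9056*p^5 + 32.7924*p^4 - 20.3552*p^3 + 9.9153*p^2 - 9.2745*p + 2.8658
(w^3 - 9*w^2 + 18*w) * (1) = w^3 - 9*w^2 + 18*w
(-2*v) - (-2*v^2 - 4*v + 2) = 2*v^2 + 2*v - 2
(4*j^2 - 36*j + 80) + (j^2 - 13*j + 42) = 5*j^2 - 49*j + 122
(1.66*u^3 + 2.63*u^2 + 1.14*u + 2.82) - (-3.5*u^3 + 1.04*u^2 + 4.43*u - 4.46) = 5.16*u^3 + 1.59*u^2 - 3.29*u + 7.28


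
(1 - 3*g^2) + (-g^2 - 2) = -4*g^2 - 1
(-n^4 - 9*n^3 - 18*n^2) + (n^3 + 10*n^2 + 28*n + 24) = -n^4 - 8*n^3 - 8*n^2 + 28*n + 24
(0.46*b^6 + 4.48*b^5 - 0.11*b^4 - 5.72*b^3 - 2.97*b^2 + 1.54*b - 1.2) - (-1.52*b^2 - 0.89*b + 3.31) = 0.46*b^6 + 4.48*b^5 - 0.11*b^4 - 5.72*b^3 - 1.45*b^2 + 2.43*b - 4.51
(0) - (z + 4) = -z - 4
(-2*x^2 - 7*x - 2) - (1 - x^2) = -x^2 - 7*x - 3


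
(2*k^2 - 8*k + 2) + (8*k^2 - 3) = 10*k^2 - 8*k - 1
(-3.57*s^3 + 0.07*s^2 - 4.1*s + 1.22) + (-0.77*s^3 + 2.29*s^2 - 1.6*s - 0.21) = -4.34*s^3 + 2.36*s^2 - 5.7*s + 1.01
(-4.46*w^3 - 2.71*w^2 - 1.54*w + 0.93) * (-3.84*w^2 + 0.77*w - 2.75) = 17.1264*w^5 + 6.9722*w^4 + 16.0919*w^3 + 2.6955*w^2 + 4.9511*w - 2.5575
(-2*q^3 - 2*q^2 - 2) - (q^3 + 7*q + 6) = -3*q^3 - 2*q^2 - 7*q - 8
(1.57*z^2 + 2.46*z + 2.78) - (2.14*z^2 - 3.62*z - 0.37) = -0.57*z^2 + 6.08*z + 3.15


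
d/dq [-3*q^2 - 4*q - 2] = -6*q - 4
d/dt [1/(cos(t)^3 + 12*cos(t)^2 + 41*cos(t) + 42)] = (3*cos(t)^2 + 24*cos(t) + 41)*sin(t)/(cos(t)^3 + 12*cos(t)^2 + 41*cos(t) + 42)^2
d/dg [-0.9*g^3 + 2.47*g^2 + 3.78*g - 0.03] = -2.7*g^2 + 4.94*g + 3.78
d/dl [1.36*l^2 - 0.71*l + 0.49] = 2.72*l - 0.71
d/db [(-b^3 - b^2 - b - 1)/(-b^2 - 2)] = (b^4 + 5*b^2 + 2*b + 2)/(b^4 + 4*b^2 + 4)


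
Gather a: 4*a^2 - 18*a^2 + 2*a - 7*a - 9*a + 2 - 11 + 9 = -14*a^2 - 14*a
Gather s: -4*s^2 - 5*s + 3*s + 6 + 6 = -4*s^2 - 2*s + 12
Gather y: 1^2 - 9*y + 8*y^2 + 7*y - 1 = 8*y^2 - 2*y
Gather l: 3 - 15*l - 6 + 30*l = 15*l - 3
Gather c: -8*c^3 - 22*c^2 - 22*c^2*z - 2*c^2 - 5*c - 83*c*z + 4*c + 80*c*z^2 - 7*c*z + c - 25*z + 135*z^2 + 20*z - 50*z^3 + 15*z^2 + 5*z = -8*c^3 + c^2*(-22*z - 24) + c*(80*z^2 - 90*z) - 50*z^3 + 150*z^2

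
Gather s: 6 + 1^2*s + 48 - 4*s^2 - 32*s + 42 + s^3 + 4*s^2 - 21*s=s^3 - 52*s + 96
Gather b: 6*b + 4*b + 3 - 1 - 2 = 10*b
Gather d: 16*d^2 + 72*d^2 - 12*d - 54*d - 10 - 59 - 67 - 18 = 88*d^2 - 66*d - 154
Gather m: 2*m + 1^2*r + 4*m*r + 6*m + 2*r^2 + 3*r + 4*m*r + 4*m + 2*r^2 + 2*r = m*(8*r + 12) + 4*r^2 + 6*r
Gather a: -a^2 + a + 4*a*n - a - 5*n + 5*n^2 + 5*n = -a^2 + 4*a*n + 5*n^2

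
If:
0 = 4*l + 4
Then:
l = -1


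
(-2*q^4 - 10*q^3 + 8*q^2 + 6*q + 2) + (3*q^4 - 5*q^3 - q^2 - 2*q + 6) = q^4 - 15*q^3 + 7*q^2 + 4*q + 8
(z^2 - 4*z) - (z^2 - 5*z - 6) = z + 6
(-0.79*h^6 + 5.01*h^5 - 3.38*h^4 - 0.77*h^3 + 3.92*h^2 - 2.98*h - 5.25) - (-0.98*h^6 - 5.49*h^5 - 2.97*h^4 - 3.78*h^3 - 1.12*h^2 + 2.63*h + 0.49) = 0.19*h^6 + 10.5*h^5 - 0.41*h^4 + 3.01*h^3 + 5.04*h^2 - 5.61*h - 5.74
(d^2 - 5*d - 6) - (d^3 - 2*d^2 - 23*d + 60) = -d^3 + 3*d^2 + 18*d - 66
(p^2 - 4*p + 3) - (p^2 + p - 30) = 33 - 5*p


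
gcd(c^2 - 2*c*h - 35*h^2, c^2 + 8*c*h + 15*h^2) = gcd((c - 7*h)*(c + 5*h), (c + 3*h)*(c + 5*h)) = c + 5*h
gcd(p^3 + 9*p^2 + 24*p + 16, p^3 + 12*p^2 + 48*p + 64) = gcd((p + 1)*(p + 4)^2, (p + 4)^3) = p^2 + 8*p + 16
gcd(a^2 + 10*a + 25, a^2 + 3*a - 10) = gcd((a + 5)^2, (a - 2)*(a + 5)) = a + 5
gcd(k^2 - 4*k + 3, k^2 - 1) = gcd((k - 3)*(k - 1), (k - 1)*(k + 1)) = k - 1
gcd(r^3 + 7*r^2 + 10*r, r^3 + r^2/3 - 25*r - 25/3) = r + 5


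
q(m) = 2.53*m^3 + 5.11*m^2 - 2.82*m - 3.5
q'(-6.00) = 209.10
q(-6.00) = -349.10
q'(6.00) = 331.74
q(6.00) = 710.02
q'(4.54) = 200.02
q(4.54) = 325.77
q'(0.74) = 8.90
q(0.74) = -1.76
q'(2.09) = 51.69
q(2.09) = 36.02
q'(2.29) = 60.39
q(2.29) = 47.22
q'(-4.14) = 84.96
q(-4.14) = -83.77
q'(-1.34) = -2.89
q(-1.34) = 3.37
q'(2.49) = 69.69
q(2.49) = 60.22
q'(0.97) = 14.23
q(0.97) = 0.88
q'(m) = 7.59*m^2 + 10.22*m - 2.82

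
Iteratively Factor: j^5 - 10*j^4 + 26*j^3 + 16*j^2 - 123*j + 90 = (j - 3)*(j^4 - 7*j^3 + 5*j^2 + 31*j - 30) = (j - 3)*(j - 1)*(j^3 - 6*j^2 - j + 30) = (j - 3)*(j - 1)*(j + 2)*(j^2 - 8*j + 15) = (j - 3)^2*(j - 1)*(j + 2)*(j - 5)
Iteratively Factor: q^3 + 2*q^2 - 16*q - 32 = (q - 4)*(q^2 + 6*q + 8) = (q - 4)*(q + 2)*(q + 4)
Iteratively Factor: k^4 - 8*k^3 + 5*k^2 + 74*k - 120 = (k - 4)*(k^3 - 4*k^2 - 11*k + 30) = (k - 5)*(k - 4)*(k^2 + k - 6) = (k - 5)*(k - 4)*(k + 3)*(k - 2)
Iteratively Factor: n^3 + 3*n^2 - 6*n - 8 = (n - 2)*(n^2 + 5*n + 4) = (n - 2)*(n + 1)*(n + 4)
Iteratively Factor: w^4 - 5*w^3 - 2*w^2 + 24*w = (w)*(w^3 - 5*w^2 - 2*w + 24) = w*(w - 3)*(w^2 - 2*w - 8) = w*(w - 3)*(w + 2)*(w - 4)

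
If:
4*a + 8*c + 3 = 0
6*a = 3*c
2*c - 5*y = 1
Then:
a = -3/20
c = -3/10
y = -8/25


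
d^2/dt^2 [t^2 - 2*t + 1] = 2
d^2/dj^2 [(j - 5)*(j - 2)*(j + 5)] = 6*j - 4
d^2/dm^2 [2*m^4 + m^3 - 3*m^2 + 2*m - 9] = 24*m^2 + 6*m - 6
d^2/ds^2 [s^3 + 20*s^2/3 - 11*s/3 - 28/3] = 6*s + 40/3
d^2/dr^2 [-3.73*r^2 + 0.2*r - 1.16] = -7.46000000000000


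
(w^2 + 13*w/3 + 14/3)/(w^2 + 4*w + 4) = (w + 7/3)/(w + 2)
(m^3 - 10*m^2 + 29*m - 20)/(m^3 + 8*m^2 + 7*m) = (m^3 - 10*m^2 + 29*m - 20)/(m*(m^2 + 8*m + 7))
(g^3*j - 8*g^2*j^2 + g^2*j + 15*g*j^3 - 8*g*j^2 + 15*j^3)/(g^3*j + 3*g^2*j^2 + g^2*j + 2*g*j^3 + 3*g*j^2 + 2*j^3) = (g^2 - 8*g*j + 15*j^2)/(g^2 + 3*g*j + 2*j^2)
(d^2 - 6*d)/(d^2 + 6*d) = (d - 6)/(d + 6)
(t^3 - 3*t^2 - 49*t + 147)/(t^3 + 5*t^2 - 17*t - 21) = (t - 7)/(t + 1)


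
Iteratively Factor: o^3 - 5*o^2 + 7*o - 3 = (o - 1)*(o^2 - 4*o + 3) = (o - 3)*(o - 1)*(o - 1)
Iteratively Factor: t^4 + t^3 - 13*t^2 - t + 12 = (t + 4)*(t^3 - 3*t^2 - t + 3) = (t - 3)*(t + 4)*(t^2 - 1) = (t - 3)*(t - 1)*(t + 4)*(t + 1)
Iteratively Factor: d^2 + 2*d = (d)*(d + 2)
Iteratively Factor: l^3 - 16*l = (l + 4)*(l^2 - 4*l) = (l - 4)*(l + 4)*(l)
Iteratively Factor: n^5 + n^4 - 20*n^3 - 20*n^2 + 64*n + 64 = (n + 4)*(n^4 - 3*n^3 - 8*n^2 + 12*n + 16) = (n - 4)*(n + 4)*(n^3 + n^2 - 4*n - 4) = (n - 4)*(n + 2)*(n + 4)*(n^2 - n - 2) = (n - 4)*(n + 1)*(n + 2)*(n + 4)*(n - 2)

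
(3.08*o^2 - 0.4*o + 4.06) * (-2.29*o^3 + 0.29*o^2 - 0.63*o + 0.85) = -7.0532*o^5 + 1.8092*o^4 - 11.3538*o^3 + 4.0474*o^2 - 2.8978*o + 3.451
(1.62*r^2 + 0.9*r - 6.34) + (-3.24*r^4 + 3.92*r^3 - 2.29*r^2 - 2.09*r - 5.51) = -3.24*r^4 + 3.92*r^3 - 0.67*r^2 - 1.19*r - 11.85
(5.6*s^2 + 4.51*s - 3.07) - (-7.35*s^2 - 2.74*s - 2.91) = 12.95*s^2 + 7.25*s - 0.16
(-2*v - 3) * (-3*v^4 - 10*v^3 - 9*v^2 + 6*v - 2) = 6*v^5 + 29*v^4 + 48*v^3 + 15*v^2 - 14*v + 6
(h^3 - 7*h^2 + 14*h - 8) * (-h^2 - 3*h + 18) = -h^5 + 4*h^4 + 25*h^3 - 160*h^2 + 276*h - 144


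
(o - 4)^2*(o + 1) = o^3 - 7*o^2 + 8*o + 16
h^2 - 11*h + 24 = (h - 8)*(h - 3)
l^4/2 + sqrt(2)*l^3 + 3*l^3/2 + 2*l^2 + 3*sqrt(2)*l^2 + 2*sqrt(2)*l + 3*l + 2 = (l/2 + 1)*(l + 1)*(l + sqrt(2))^2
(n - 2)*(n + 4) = n^2 + 2*n - 8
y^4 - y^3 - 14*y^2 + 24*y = y*(y - 3)*(y - 2)*(y + 4)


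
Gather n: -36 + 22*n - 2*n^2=-2*n^2 + 22*n - 36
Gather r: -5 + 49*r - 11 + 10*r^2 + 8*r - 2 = 10*r^2 + 57*r - 18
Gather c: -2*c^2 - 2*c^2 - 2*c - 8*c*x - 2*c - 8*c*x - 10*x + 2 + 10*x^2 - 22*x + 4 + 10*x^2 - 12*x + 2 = -4*c^2 + c*(-16*x - 4) + 20*x^2 - 44*x + 8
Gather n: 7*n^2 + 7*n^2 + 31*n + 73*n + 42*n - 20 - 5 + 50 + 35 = 14*n^2 + 146*n + 60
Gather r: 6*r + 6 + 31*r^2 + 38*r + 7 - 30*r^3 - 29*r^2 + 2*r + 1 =-30*r^3 + 2*r^2 + 46*r + 14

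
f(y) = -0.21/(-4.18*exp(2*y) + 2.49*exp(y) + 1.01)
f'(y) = -0.21*(8.36*exp(2*y) - 2.49*exp(y))/(-4.18*exp(2*y) + 2.49*exp(y) + 1.01)^2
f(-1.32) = -0.15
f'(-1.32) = 0.01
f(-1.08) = -0.15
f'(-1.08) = -0.01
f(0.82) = 0.01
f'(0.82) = -0.04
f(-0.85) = -0.16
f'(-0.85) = -0.06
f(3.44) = 0.00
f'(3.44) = -0.00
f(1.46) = 0.00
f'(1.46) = -0.01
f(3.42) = 0.00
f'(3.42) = -0.00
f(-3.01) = -0.19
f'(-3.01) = 0.02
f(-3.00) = -0.19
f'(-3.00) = 0.02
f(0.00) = 0.31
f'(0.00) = -2.67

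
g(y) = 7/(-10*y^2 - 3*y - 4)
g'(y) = 7*(20*y + 3)/(-10*y^2 - 3*y - 4)^2 = 7*(20*y + 3)/(10*y^2 + 3*y + 4)^2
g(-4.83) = -0.03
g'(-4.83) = -0.01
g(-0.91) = -0.73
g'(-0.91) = -1.17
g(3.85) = -0.04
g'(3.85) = 0.02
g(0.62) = -0.72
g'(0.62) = 1.14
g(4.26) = -0.04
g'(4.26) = 0.02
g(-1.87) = -0.21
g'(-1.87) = -0.22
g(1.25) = -0.30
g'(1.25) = 0.36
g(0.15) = -1.50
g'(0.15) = 1.92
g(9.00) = -0.00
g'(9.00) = 0.00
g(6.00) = -0.02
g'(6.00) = 0.01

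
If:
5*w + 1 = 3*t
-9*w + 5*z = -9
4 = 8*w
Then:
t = 7/6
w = 1/2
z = -9/10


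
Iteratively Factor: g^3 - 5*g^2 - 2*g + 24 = (g - 3)*(g^2 - 2*g - 8) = (g - 4)*(g - 3)*(g + 2)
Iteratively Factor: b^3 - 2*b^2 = (b - 2)*(b^2) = b*(b - 2)*(b)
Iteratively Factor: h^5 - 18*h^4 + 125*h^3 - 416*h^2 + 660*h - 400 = (h - 4)*(h^4 - 14*h^3 + 69*h^2 - 140*h + 100) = (h - 5)*(h - 4)*(h^3 - 9*h^2 + 24*h - 20) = (h - 5)*(h - 4)*(h - 2)*(h^2 - 7*h + 10) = (h - 5)*(h - 4)*(h - 2)^2*(h - 5)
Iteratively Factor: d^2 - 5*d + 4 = (d - 4)*(d - 1)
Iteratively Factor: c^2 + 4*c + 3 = (c + 3)*(c + 1)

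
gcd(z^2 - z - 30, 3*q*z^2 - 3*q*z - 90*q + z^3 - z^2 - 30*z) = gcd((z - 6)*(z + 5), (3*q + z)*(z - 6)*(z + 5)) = z^2 - z - 30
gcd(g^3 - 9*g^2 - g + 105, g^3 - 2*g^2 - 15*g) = g^2 - 2*g - 15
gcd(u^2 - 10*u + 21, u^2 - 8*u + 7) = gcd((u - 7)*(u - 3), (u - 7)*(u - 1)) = u - 7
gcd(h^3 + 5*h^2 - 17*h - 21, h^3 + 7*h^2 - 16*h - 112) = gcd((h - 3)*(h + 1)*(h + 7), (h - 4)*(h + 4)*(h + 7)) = h + 7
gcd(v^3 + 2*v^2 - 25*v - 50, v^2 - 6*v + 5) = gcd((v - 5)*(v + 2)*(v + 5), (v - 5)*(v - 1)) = v - 5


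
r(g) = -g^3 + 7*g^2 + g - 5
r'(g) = -3*g^2 + 14*g + 1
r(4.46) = 49.98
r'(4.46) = 3.77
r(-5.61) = 386.25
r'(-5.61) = -171.96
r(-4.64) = 240.96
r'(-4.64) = -128.55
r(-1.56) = 14.27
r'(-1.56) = -28.14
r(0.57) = -2.34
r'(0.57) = 8.01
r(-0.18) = -4.95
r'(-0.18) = -1.62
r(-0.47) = -3.82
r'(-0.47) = -6.24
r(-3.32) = 105.43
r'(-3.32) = -78.55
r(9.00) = -158.00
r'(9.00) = -116.00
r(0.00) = -5.00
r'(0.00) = 1.00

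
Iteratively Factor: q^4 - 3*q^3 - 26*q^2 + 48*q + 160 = (q - 5)*(q^3 + 2*q^2 - 16*q - 32) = (q - 5)*(q + 4)*(q^2 - 2*q - 8) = (q - 5)*(q - 4)*(q + 4)*(q + 2)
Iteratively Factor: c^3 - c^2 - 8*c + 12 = (c - 2)*(c^2 + c - 6) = (c - 2)*(c + 3)*(c - 2)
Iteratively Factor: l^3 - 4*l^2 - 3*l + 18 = (l - 3)*(l^2 - l - 6) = (l - 3)^2*(l + 2)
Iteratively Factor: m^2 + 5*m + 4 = (m + 1)*(m + 4)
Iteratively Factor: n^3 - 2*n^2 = (n)*(n^2 - 2*n) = n^2*(n - 2)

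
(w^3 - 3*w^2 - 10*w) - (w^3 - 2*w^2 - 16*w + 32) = -w^2 + 6*w - 32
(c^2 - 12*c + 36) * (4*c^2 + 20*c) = 4*c^4 - 28*c^3 - 96*c^2 + 720*c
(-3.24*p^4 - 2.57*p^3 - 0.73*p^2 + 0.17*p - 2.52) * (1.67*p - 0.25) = -5.4108*p^5 - 3.4819*p^4 - 0.5766*p^3 + 0.4664*p^2 - 4.2509*p + 0.63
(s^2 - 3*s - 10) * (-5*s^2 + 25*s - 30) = -5*s^4 + 40*s^3 - 55*s^2 - 160*s + 300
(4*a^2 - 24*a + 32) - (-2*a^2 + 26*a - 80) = 6*a^2 - 50*a + 112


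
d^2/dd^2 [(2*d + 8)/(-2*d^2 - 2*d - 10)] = 2*(-(d + 4)*(2*d + 1)^2 + (3*d + 5)*(d^2 + d + 5))/(d^2 + d + 5)^3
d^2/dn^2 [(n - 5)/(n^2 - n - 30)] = 2*(3*(2 - n)*(-n^2 + n + 30) - (n - 5)*(2*n - 1)^2)/(-n^2 + n + 30)^3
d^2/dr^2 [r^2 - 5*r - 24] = 2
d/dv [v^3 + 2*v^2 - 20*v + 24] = 3*v^2 + 4*v - 20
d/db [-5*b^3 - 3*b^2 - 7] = 3*b*(-5*b - 2)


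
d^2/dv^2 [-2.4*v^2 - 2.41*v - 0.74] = -4.80000000000000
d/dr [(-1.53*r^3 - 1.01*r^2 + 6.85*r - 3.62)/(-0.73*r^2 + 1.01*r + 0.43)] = (1.1169*r^4 - 3.0906*r^3 + 2.0067*r^2 - 6.1538*r + 6.6017)/(0.5329*r^4 - 1.4746*r^3 + 0.3923*r^2 + 0.8686*r + 0.1849)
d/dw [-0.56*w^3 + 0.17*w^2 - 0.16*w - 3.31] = -1.68*w^2 + 0.34*w - 0.16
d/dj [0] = 0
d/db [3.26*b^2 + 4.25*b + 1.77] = 6.52*b + 4.25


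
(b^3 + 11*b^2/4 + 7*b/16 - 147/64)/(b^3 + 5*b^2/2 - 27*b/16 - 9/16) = (16*b^2 + 56*b + 49)/(4*(4*b^2 + 13*b + 3))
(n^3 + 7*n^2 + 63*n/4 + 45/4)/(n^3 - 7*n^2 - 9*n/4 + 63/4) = (2*n^2 + 11*n + 15)/(2*n^2 - 17*n + 21)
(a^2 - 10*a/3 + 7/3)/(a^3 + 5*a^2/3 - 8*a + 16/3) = (3*a - 7)/(3*a^2 + 8*a - 16)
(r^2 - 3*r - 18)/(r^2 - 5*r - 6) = (r + 3)/(r + 1)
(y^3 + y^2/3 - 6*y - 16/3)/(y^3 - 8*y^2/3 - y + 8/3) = (y + 2)/(y - 1)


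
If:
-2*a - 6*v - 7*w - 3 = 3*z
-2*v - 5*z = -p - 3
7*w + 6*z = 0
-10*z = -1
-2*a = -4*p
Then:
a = -102/35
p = -51/35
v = 73/140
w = -3/35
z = 1/10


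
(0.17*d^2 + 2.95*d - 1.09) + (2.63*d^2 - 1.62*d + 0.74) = 2.8*d^2 + 1.33*d - 0.35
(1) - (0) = 1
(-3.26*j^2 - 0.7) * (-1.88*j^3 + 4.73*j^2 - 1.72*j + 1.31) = 6.1288*j^5 - 15.4198*j^4 + 6.9232*j^3 - 7.5816*j^2 + 1.204*j - 0.917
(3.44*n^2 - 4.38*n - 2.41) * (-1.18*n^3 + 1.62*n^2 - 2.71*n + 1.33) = -4.0592*n^5 + 10.7412*n^4 - 13.5742*n^3 + 12.5408*n^2 + 0.7057*n - 3.2053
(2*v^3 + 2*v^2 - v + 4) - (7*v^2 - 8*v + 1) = 2*v^3 - 5*v^2 + 7*v + 3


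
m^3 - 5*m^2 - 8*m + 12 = (m - 6)*(m - 1)*(m + 2)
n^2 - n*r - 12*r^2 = (n - 4*r)*(n + 3*r)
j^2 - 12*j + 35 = (j - 7)*(j - 5)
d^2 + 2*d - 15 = (d - 3)*(d + 5)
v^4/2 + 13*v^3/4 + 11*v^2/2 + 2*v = v*(v/2 + 1)*(v + 1/2)*(v + 4)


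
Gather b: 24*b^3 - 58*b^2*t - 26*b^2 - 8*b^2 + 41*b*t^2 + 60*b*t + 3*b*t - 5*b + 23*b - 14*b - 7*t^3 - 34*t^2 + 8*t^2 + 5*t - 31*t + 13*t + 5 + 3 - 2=24*b^3 + b^2*(-58*t - 34) + b*(41*t^2 + 63*t + 4) - 7*t^3 - 26*t^2 - 13*t + 6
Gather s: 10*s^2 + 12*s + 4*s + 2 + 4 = 10*s^2 + 16*s + 6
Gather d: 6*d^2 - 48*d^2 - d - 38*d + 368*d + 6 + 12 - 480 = -42*d^2 + 329*d - 462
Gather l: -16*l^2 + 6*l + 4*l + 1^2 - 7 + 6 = -16*l^2 + 10*l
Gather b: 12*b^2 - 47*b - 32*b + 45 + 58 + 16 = 12*b^2 - 79*b + 119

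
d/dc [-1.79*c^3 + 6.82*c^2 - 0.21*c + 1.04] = -5.37*c^2 + 13.64*c - 0.21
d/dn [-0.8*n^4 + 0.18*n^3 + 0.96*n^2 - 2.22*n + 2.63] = -3.2*n^3 + 0.54*n^2 + 1.92*n - 2.22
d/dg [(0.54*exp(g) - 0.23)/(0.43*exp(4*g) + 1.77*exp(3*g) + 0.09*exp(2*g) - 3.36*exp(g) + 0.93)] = (-0.6966*exp(4*g) - 1.516*exp(3*g) + 1.1727*exp(2*g) + 0.0414000000000001*exp(g) - 0.2706)*exp(g)/(0.1849*exp(8*g) + 1.5222*exp(7*g) + 3.2103*exp(6*g) - 2.571*exp(5*g) - 11.0865*exp(4*g) + 2.6874*exp(3*g) + 11.457*exp(2*g) - 6.2496*exp(g) + 0.8649)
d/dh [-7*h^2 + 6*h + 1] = 6 - 14*h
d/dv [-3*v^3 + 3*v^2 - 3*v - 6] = -9*v^2 + 6*v - 3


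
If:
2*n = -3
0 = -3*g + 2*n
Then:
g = -1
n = -3/2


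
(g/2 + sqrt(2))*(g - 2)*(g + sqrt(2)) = g^3/2 - g^2 + 3*sqrt(2)*g^2/2 - 3*sqrt(2)*g + 2*g - 4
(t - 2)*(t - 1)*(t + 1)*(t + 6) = t^4 + 4*t^3 - 13*t^2 - 4*t + 12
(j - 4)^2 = j^2 - 8*j + 16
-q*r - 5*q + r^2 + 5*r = (-q + r)*(r + 5)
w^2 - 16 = (w - 4)*(w + 4)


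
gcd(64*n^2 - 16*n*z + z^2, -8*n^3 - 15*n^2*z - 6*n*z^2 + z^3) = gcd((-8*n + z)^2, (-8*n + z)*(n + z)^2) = -8*n + z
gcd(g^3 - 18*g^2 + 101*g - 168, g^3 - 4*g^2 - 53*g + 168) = g^2 - 11*g + 24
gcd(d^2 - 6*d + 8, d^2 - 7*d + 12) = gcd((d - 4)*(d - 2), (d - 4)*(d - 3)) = d - 4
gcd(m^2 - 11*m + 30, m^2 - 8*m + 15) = m - 5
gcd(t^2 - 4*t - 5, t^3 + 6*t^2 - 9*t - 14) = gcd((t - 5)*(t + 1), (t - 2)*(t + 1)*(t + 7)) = t + 1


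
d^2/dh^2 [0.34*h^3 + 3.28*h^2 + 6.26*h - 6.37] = 2.04*h + 6.56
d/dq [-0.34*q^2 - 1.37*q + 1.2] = -0.68*q - 1.37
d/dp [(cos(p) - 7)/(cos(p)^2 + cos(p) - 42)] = (cos(p)^2 - 14*cos(p) + 35)*sin(p)/(cos(p)^2 + cos(p) - 42)^2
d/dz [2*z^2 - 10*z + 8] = 4*z - 10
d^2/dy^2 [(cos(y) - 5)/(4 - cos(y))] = (sin(y)^2 - 4*cos(y) + 1)/(cos(y) - 4)^3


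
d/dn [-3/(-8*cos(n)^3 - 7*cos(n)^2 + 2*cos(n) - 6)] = 6*(12*cos(n)^2 + 7*cos(n) - 1)*sin(n)/(8*cos(n)^3 + 7*cos(n)^2 - 2*cos(n) + 6)^2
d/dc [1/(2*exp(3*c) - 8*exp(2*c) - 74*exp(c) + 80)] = (-3*exp(2*c) + 8*exp(c) + 37)*exp(c)/(2*(exp(3*c) - 4*exp(2*c) - 37*exp(c) + 40)^2)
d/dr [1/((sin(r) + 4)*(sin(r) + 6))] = -2*(sin(r) + 5)*cos(r)/((sin(r) + 4)^2*(sin(r) + 6)^2)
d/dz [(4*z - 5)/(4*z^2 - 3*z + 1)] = (-16*z^2 + 40*z - 11)/(16*z^4 - 24*z^3 + 17*z^2 - 6*z + 1)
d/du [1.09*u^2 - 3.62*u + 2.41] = 2.18*u - 3.62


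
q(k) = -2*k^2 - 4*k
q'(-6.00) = 20.00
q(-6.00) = -48.00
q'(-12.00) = 44.00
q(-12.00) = -240.00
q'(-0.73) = -1.08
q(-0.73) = 1.85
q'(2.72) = -14.88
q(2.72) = -25.68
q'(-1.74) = 2.96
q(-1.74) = 0.90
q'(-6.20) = 20.80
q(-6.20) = -52.08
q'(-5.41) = 17.64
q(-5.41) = -36.90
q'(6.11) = -28.44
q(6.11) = -99.10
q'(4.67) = -22.68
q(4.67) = -62.30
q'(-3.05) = 8.20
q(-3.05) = -6.40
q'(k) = -4*k - 4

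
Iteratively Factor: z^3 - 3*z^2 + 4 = (z - 2)*(z^2 - z - 2) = (z - 2)*(z + 1)*(z - 2)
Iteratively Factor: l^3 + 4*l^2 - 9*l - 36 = (l - 3)*(l^2 + 7*l + 12) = (l - 3)*(l + 3)*(l + 4)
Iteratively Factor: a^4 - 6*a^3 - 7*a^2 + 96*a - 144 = (a - 4)*(a^3 - 2*a^2 - 15*a + 36) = (a - 4)*(a + 4)*(a^2 - 6*a + 9) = (a - 4)*(a - 3)*(a + 4)*(a - 3)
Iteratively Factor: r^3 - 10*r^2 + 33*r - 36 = (r - 3)*(r^2 - 7*r + 12) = (r - 3)^2*(r - 4)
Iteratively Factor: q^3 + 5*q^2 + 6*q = (q)*(q^2 + 5*q + 6) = q*(q + 2)*(q + 3)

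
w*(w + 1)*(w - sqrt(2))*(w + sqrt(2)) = w^4 + w^3 - 2*w^2 - 2*w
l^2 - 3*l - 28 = (l - 7)*(l + 4)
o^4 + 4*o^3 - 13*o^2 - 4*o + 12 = (o - 2)*(o - 1)*(o + 1)*(o + 6)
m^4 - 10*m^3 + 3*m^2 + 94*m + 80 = (m - 8)*(m - 5)*(m + 1)*(m + 2)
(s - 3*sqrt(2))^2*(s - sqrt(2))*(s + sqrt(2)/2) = s^4 - 13*sqrt(2)*s^3/2 + 23*s^2 - 3*sqrt(2)*s - 18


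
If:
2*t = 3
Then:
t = 3/2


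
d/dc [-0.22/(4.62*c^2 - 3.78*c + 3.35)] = (2.0328*c - 0.8316)/(4.62*c^2 - 3.78*c + 3.35)^2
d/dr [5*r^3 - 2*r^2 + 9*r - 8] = 15*r^2 - 4*r + 9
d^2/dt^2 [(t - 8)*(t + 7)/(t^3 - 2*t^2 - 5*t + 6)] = 2*(t^6 - 3*t^5 - 315*t^4 + 835*t^3 + 240*t^2 - 708*t - 2066)/(t^9 - 6*t^8 - 3*t^7 + 70*t^6 - 57*t^5 - 258*t^4 + 343*t^3 + 234*t^2 - 540*t + 216)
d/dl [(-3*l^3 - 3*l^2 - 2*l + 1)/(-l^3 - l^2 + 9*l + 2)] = (-58*l^3 - 44*l^2 - 10*l - 13)/(l^6 + 2*l^5 - 17*l^4 - 22*l^3 + 77*l^2 + 36*l + 4)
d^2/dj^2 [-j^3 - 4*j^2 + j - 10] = -6*j - 8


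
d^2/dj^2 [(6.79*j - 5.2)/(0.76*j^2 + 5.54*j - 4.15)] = ((1.52*j + 5.54)*(3.04*j + 11.08)*(6.79*j - 5.2) - (30.9624*j + 67.3292)*(0.76*j^2 + 5.54*j - 4.15))/(0.76*j^2 + 5.54*j - 4.15)^3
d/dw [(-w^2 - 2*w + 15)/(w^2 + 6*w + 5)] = -4/(w^2 + 2*w + 1)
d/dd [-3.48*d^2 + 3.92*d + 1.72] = 3.92 - 6.96*d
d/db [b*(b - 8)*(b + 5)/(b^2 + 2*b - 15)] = (b^2 - 6*b + 24)/(b^2 - 6*b + 9)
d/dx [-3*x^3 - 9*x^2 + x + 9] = -9*x^2 - 18*x + 1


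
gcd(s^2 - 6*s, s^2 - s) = s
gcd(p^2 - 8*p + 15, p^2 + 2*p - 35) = p - 5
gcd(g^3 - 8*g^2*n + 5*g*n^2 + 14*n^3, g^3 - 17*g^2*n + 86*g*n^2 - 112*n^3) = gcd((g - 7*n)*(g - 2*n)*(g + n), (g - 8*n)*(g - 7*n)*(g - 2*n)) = g^2 - 9*g*n + 14*n^2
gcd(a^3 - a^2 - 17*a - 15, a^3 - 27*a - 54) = a + 3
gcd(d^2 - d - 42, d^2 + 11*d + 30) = d + 6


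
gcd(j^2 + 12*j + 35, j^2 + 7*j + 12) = 1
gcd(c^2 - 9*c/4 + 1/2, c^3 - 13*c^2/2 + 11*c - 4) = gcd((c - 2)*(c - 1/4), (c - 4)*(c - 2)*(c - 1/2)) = c - 2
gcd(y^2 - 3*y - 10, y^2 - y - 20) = y - 5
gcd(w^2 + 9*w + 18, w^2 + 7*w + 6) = w + 6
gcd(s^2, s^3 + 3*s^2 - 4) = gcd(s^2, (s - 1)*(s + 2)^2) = 1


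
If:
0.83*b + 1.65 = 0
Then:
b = -1.99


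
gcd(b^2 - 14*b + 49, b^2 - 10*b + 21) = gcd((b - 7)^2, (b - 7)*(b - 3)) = b - 7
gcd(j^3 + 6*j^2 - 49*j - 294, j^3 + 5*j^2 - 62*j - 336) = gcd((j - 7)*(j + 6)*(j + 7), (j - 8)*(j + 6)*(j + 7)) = j^2 + 13*j + 42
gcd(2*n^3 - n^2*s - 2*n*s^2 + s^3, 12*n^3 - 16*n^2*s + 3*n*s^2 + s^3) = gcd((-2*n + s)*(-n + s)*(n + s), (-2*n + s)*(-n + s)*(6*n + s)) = 2*n^2 - 3*n*s + s^2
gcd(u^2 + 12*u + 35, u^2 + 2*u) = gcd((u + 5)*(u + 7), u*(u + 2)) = 1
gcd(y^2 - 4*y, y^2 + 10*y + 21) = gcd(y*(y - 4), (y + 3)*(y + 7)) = 1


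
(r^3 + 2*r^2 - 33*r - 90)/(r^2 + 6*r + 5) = (r^2 - 3*r - 18)/(r + 1)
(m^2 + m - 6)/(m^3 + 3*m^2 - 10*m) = (m + 3)/(m*(m + 5))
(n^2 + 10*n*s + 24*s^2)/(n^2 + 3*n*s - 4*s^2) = (-n - 6*s)/(-n + s)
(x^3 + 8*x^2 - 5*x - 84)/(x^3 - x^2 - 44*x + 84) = (x^2 + x - 12)/(x^2 - 8*x + 12)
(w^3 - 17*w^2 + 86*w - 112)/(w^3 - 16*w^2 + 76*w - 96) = (w - 7)/(w - 6)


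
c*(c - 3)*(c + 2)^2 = c^4 + c^3 - 8*c^2 - 12*c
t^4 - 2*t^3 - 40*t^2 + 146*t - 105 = (t - 5)*(t - 3)*(t - 1)*(t + 7)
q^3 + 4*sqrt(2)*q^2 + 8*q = q*(q + 2*sqrt(2))^2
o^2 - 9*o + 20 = (o - 5)*(o - 4)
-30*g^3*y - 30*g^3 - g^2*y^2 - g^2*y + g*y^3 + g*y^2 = (-6*g + y)*(5*g + y)*(g*y + g)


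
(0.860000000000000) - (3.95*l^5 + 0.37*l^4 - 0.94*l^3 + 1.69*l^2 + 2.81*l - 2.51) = -3.95*l^5 - 0.37*l^4 + 0.94*l^3 - 1.69*l^2 - 2.81*l + 3.37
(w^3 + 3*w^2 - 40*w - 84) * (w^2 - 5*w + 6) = w^5 - 2*w^4 - 49*w^3 + 134*w^2 + 180*w - 504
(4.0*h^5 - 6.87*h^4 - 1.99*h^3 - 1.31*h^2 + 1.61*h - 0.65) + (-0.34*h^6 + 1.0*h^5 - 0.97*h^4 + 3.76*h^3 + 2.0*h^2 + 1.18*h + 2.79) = -0.34*h^6 + 5.0*h^5 - 7.84*h^4 + 1.77*h^3 + 0.69*h^2 + 2.79*h + 2.14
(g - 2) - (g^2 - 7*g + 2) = -g^2 + 8*g - 4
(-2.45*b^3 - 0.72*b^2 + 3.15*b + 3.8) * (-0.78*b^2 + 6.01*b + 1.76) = 1.911*b^5 - 14.1629*b^4 - 11.0962*b^3 + 14.7003*b^2 + 28.382*b + 6.688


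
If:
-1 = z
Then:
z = -1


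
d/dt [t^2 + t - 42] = 2*t + 1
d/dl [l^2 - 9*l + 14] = 2*l - 9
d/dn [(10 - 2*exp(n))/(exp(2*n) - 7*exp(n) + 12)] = 2*((exp(n) - 5)*(2*exp(n) - 7) - exp(2*n) + 7*exp(n) - 12)*exp(n)/(exp(2*n) - 7*exp(n) + 12)^2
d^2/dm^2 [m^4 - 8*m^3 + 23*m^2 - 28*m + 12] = 12*m^2 - 48*m + 46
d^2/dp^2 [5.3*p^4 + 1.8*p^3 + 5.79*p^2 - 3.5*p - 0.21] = 63.6*p^2 + 10.8*p + 11.58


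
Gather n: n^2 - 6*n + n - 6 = n^2 - 5*n - 6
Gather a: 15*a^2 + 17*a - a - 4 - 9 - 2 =15*a^2 + 16*a - 15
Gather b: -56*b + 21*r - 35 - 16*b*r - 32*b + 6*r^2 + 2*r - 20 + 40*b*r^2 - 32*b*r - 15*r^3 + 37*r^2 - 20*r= b*(40*r^2 - 48*r - 88) - 15*r^3 + 43*r^2 + 3*r - 55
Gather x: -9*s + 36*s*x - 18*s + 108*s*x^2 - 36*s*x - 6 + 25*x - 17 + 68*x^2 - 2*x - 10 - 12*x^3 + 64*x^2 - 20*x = -27*s - 12*x^3 + x^2*(108*s + 132) + 3*x - 33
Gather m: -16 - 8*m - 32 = -8*m - 48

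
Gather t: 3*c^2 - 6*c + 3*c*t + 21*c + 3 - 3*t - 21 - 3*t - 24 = 3*c^2 + 15*c + t*(3*c - 6) - 42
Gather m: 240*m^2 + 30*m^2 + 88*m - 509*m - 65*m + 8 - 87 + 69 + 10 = 270*m^2 - 486*m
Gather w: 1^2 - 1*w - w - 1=-2*w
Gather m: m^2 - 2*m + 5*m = m^2 + 3*m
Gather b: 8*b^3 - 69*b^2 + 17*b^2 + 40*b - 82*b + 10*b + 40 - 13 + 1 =8*b^3 - 52*b^2 - 32*b + 28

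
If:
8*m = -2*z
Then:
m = -z/4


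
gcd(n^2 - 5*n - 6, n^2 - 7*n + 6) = n - 6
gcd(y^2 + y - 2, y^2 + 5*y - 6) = y - 1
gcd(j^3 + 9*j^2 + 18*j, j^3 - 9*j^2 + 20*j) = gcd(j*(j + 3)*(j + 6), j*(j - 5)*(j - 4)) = j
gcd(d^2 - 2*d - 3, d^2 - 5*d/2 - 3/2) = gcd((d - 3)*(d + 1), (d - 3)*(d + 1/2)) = d - 3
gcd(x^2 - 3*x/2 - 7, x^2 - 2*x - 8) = x + 2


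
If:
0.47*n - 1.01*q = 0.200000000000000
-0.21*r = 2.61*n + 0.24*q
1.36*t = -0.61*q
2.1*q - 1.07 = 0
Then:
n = 1.52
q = 0.51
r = -19.48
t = -0.23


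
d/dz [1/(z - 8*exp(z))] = (8*exp(z) - 1)/(z - 8*exp(z))^2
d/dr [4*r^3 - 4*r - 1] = 12*r^2 - 4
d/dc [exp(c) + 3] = exp(c)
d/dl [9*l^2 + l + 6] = 18*l + 1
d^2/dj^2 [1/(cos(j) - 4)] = (sin(j)^2 - 4*cos(j) + 1)/(cos(j) - 4)^3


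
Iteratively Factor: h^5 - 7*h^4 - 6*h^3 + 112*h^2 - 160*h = (h + 4)*(h^4 - 11*h^3 + 38*h^2 - 40*h) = (h - 2)*(h + 4)*(h^3 - 9*h^2 + 20*h) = (h - 5)*(h - 2)*(h + 4)*(h^2 - 4*h) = h*(h - 5)*(h - 2)*(h + 4)*(h - 4)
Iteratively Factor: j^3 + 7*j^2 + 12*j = (j)*(j^2 + 7*j + 12) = j*(j + 3)*(j + 4)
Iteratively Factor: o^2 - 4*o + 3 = (o - 1)*(o - 3)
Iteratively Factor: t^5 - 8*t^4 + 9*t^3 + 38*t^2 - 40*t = (t - 5)*(t^4 - 3*t^3 - 6*t^2 + 8*t) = (t - 5)*(t + 2)*(t^3 - 5*t^2 + 4*t) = (t - 5)*(t - 4)*(t + 2)*(t^2 - t) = t*(t - 5)*(t - 4)*(t + 2)*(t - 1)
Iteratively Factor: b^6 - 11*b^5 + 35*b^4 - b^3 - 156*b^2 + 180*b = (b - 3)*(b^5 - 8*b^4 + 11*b^3 + 32*b^2 - 60*b) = (b - 3)*(b - 2)*(b^4 - 6*b^3 - b^2 + 30*b) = b*(b - 3)*(b - 2)*(b^3 - 6*b^2 - b + 30) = b*(b - 5)*(b - 3)*(b - 2)*(b^2 - b - 6) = b*(b - 5)*(b - 3)^2*(b - 2)*(b + 2)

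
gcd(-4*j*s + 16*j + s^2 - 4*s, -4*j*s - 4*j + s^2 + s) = -4*j + s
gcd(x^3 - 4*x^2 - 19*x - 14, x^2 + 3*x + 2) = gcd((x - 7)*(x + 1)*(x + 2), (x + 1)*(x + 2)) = x^2 + 3*x + 2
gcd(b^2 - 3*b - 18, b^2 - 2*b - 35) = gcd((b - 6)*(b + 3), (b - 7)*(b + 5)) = 1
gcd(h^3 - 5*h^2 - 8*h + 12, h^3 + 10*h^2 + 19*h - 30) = h - 1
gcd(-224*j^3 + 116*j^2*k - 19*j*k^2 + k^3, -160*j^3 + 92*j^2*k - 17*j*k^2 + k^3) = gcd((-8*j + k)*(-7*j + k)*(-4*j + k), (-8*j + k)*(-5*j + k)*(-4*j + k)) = 32*j^2 - 12*j*k + k^2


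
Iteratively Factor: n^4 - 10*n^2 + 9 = (n - 1)*(n^3 + n^2 - 9*n - 9) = (n - 1)*(n + 1)*(n^2 - 9) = (n - 3)*(n - 1)*(n + 1)*(n + 3)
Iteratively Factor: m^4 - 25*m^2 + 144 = (m + 4)*(m^3 - 4*m^2 - 9*m + 36) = (m + 3)*(m + 4)*(m^2 - 7*m + 12) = (m - 4)*(m + 3)*(m + 4)*(m - 3)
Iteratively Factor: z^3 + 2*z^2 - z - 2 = (z + 1)*(z^2 + z - 2) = (z + 1)*(z + 2)*(z - 1)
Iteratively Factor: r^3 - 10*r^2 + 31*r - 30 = (r - 5)*(r^2 - 5*r + 6) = (r - 5)*(r - 2)*(r - 3)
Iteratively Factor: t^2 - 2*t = (t)*(t - 2)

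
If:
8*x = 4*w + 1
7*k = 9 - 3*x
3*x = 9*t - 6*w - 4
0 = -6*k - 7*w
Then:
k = 483/320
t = -341/576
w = -207/160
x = -167/320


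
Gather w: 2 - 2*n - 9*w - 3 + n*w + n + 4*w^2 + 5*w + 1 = -n + 4*w^2 + w*(n - 4)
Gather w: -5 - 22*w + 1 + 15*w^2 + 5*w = 15*w^2 - 17*w - 4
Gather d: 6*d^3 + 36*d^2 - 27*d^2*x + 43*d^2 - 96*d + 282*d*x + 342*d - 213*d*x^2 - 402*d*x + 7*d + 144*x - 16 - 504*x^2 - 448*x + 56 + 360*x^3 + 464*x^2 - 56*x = 6*d^3 + d^2*(79 - 27*x) + d*(-213*x^2 - 120*x + 253) + 360*x^3 - 40*x^2 - 360*x + 40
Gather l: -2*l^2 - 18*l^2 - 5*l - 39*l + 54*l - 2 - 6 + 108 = -20*l^2 + 10*l + 100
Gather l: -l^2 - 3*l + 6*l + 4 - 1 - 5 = -l^2 + 3*l - 2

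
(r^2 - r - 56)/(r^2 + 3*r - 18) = (r^2 - r - 56)/(r^2 + 3*r - 18)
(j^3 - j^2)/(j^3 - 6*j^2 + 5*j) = j/(j - 5)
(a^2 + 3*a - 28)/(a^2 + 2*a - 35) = (a - 4)/(a - 5)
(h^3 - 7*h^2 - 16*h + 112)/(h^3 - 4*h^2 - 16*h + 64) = (h - 7)/(h - 4)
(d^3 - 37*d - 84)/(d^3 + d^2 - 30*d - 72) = (d - 7)/(d - 6)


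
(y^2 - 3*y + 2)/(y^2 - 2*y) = (y - 1)/y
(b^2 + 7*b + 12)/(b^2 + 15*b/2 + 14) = 2*(b + 3)/(2*b + 7)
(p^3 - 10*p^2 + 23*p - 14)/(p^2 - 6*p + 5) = (p^2 - 9*p + 14)/(p - 5)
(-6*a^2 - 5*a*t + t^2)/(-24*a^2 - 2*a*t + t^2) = (a + t)/(4*a + t)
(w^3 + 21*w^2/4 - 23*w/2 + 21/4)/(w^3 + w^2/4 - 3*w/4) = (w^2 + 6*w - 7)/(w*(w + 1))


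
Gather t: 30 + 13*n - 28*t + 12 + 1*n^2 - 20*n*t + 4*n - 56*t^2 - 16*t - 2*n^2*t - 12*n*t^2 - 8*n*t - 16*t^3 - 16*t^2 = n^2 + 17*n - 16*t^3 + t^2*(-12*n - 72) + t*(-2*n^2 - 28*n - 44) + 42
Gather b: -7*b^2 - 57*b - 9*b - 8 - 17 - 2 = -7*b^2 - 66*b - 27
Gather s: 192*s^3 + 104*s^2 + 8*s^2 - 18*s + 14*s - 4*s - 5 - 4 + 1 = 192*s^3 + 112*s^2 - 8*s - 8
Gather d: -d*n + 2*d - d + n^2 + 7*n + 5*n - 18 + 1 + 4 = d*(1 - n) + n^2 + 12*n - 13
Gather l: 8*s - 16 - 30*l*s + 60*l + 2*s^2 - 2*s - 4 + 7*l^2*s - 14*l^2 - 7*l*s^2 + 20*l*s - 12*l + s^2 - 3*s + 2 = l^2*(7*s - 14) + l*(-7*s^2 - 10*s + 48) + 3*s^2 + 3*s - 18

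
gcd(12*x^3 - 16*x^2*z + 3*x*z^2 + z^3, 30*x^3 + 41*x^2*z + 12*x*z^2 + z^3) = 6*x + z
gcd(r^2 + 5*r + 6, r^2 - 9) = r + 3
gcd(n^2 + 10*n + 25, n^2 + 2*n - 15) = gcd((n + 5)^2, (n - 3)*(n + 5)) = n + 5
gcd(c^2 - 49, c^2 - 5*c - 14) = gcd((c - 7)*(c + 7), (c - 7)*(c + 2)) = c - 7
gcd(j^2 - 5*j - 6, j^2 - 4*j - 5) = j + 1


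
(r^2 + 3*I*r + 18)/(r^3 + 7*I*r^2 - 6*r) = (r - 3*I)/(r*(r + I))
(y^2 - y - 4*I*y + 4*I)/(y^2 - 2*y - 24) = (-y^2 + y + 4*I*y - 4*I)/(-y^2 + 2*y + 24)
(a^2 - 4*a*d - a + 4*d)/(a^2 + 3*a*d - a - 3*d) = (a - 4*d)/(a + 3*d)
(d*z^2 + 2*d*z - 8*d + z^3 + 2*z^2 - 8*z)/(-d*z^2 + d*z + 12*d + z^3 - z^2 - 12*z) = (-d*z^2 - 2*d*z + 8*d - z^3 - 2*z^2 + 8*z)/(d*z^2 - d*z - 12*d - z^3 + z^2 + 12*z)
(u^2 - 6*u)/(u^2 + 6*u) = (u - 6)/(u + 6)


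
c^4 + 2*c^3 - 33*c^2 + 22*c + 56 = (c - 4)*(c - 2)*(c + 1)*(c + 7)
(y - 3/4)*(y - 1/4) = y^2 - y + 3/16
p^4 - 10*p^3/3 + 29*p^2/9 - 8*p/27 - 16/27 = (p - 4/3)^2*(p - 1)*(p + 1/3)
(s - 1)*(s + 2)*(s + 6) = s^3 + 7*s^2 + 4*s - 12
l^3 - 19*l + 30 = (l - 3)*(l - 2)*(l + 5)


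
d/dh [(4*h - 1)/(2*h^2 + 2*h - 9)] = 2*(-4*h^2 + 2*h - 17)/(4*h^4 + 8*h^3 - 32*h^2 - 36*h + 81)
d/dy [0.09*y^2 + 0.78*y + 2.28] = 0.18*y + 0.78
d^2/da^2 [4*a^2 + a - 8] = 8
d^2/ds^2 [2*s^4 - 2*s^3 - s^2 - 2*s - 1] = 24*s^2 - 12*s - 2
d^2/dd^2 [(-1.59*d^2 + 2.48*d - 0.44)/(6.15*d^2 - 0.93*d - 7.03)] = (169.41159*d^3 - 512.30853*d^2 + 658.42884*d - 228.393918)/(232.608375*d^6 - 105.524775*d^5 - 781.71912*d^4 + 240.444153*d^3 + 893.574864*d^2 - 137.884311*d - 347.428927)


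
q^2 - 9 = (q - 3)*(q + 3)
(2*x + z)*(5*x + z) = 10*x^2 + 7*x*z + z^2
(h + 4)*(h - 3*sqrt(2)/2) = h^2 - 3*sqrt(2)*h/2 + 4*h - 6*sqrt(2)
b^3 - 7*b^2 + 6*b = b*(b - 6)*(b - 1)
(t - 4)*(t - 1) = t^2 - 5*t + 4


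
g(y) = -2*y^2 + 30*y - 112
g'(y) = 30 - 4*y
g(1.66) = -67.71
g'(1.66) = 23.36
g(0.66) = -93.07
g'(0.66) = 27.36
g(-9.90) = -605.02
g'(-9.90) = 69.60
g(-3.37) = -235.81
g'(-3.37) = 43.48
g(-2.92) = -216.65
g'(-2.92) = 41.68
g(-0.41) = -124.64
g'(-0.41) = 31.64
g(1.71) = -66.55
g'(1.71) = 23.16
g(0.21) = -105.79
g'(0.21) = 29.16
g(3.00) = -40.00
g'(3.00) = 18.00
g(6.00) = -4.00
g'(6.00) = 6.00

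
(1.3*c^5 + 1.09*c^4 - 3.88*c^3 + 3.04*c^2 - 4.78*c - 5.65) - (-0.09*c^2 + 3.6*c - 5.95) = 1.3*c^5 + 1.09*c^4 - 3.88*c^3 + 3.13*c^2 - 8.38*c + 0.3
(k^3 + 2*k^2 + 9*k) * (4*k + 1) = 4*k^4 + 9*k^3 + 38*k^2 + 9*k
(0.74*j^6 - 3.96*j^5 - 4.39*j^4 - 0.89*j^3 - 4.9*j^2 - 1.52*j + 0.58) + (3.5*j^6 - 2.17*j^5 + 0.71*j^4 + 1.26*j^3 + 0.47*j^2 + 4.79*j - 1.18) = 4.24*j^6 - 6.13*j^5 - 3.68*j^4 + 0.37*j^3 - 4.43*j^2 + 3.27*j - 0.6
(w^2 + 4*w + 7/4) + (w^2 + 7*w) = 2*w^2 + 11*w + 7/4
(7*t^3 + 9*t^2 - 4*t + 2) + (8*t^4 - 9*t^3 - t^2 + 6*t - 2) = 8*t^4 - 2*t^3 + 8*t^2 + 2*t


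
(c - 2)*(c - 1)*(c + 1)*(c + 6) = c^4 + 4*c^3 - 13*c^2 - 4*c + 12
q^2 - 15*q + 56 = (q - 8)*(q - 7)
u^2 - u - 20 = (u - 5)*(u + 4)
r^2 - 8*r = r*(r - 8)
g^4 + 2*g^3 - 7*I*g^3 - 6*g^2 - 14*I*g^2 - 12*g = g*(g + 2)*(g - 6*I)*(g - I)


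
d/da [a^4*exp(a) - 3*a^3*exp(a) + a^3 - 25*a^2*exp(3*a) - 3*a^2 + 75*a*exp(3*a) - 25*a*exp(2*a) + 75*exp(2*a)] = a^4*exp(a) + a^3*exp(a) - 75*a^2*exp(3*a) - 9*a^2*exp(a) + 3*a^2 + 175*a*exp(3*a) - 50*a*exp(2*a) - 6*a + 75*exp(3*a) + 125*exp(2*a)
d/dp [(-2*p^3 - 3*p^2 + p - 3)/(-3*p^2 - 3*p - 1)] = 2*(3*p^4 + 6*p^3 + 9*p^2 - 6*p - 5)/(9*p^4 + 18*p^3 + 15*p^2 + 6*p + 1)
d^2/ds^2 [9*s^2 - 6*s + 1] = 18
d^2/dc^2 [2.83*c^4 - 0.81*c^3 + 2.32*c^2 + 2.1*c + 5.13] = 33.96*c^2 - 4.86*c + 4.64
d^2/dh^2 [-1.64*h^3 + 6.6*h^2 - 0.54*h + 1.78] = 13.2 - 9.84*h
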